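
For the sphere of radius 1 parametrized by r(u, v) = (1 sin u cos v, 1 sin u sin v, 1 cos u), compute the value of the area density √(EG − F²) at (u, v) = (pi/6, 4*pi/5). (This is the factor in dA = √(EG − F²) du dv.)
√(EG − F²)|_{(pi/6, 4*pi/5)} = 1/2

E = 1, F = 0, G = sin(u)^2, so EG − F² = sin(u)^2. Taking the positive square root: √(EG − F²) = Abs(sin(u)). At (u, v) = (pi/6, 4*pi/5): 1/2.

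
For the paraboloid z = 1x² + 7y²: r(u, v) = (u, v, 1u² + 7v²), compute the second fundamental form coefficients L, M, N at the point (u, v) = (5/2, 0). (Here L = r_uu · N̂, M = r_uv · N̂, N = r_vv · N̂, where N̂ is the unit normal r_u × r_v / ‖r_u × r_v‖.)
L = sqrt(26)/13;  M = 0;  N = 7*sqrt(26)/13

Compute the unit normal N̂(u, v) = (-2*u/sqrt(4*u^2 + 196*v^2 + 1), -14*v/sqrt(4*u^2 + 196*v^2 + 1), 1/sqrt(4*u^2 + 196*v^2 + 1)), and the second partials r_uu, r_uv, r_vv. Take dot products:
  L(u, v) = r_uu · N̂ = 2/sqrt(4*u^2 + 196*v^2 + 1),
  M(u, v) = r_uv · N̂ = 0,
  N(u, v) = r_vv · N̂ = 14/sqrt(4*u^2 + 196*v^2 + 1).
Evaluating at (u, v) = (5/2, 0):
  L = sqrt(26)/13, M = 0, N = 7*sqrt(26)/13.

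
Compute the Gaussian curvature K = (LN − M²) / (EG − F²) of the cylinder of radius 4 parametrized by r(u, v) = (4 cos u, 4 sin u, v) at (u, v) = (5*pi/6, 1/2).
K = 0

Coefficients of the first fundamental form: E = 16, F = 0, G = 1.
Coefficients of the second fundamental form: L = -4, M = 0, N = 0.
Assemble K = (LN − M²)/(EG − F²) = 0. At (u, v) = (5*pi/6, 1/2): K = 0.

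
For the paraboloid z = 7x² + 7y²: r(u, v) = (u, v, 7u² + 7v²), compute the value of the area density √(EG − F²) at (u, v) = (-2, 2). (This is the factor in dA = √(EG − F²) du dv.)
√(EG − F²)|_{(-2, 2)} = sqrt(1569)

E = 196*u^2 + 1, F = 196*u*v, G = 196*v^2 + 1, so EG − F² = 196*u^2 + 196*v^2 + 1. Taking the positive square root: √(EG − F²) = sqrt(196*u^2 + 196*v^2 + 1). At (u, v) = (-2, 2): sqrt(1569).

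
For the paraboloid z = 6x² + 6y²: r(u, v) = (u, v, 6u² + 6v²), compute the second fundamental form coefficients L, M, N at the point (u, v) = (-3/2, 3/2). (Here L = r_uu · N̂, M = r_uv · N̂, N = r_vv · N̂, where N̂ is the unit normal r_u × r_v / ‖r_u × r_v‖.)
L = 12*sqrt(649)/649;  M = 0;  N = 12*sqrt(649)/649

Compute the unit normal N̂(u, v) = (-12*u/sqrt(144*u^2 + 144*v^2 + 1), -12*v/sqrt(144*u^2 + 144*v^2 + 1), 1/sqrt(144*u^2 + 144*v^2 + 1)), and the second partials r_uu, r_uv, r_vv. Take dot products:
  L(u, v) = r_uu · N̂ = 12/sqrt(144*u^2 + 144*v^2 + 1),
  M(u, v) = r_uv · N̂ = 0,
  N(u, v) = r_vv · N̂ = 12/sqrt(144*u^2 + 144*v^2 + 1).
Evaluating at (u, v) = (-3/2, 3/2):
  L = 12*sqrt(649)/649, M = 0, N = 12*sqrt(649)/649.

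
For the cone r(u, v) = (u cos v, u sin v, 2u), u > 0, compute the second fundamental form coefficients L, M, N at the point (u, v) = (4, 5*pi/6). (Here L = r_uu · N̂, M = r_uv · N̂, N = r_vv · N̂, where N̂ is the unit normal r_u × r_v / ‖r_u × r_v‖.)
L = 0;  M = 0;  N = 8*sqrt(5)/5

Compute the unit normal N̂(u, v) = (-2*sqrt(5)*u*cos(v)/(5*Abs(u)), -2*sqrt(5)*u*sin(v)/(5*Abs(u)), sqrt(5)*u/(5*Abs(u))), and the second partials r_uu, r_uv, r_vv. Take dot products:
  L(u, v) = r_uu · N̂ = 0,
  M(u, v) = r_uv · N̂ = 0,
  N(u, v) = r_vv · N̂ = 2*sqrt(5)*u^2/(5*Abs(u)).
Evaluating at (u, v) = (4, 5*pi/6):
  L = 0, M = 0, N = 8*sqrt(5)/5.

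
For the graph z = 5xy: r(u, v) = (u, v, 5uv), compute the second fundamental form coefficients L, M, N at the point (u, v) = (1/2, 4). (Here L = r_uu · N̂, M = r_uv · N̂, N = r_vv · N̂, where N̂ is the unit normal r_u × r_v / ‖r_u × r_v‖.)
L = 0;  M = 10*sqrt(181)/543;  N = 0

Compute the unit normal N̂(u, v) = (-5*v/sqrt(25*u^2 + 25*v^2 + 1), -5*u/sqrt(25*u^2 + 25*v^2 + 1), 1/sqrt(25*u^2 + 25*v^2 + 1)), and the second partials r_uu, r_uv, r_vv. Take dot products:
  L(u, v) = r_uu · N̂ = 0,
  M(u, v) = r_uv · N̂ = 5/sqrt(25*u^2 + 25*v^2 + 1),
  N(u, v) = r_vv · N̂ = 0.
Evaluating at (u, v) = (1/2, 4):
  L = 0, M = 10*sqrt(181)/543, N = 0.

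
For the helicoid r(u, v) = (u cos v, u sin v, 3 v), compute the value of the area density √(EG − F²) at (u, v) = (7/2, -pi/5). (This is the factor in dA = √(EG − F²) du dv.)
√(EG − F²)|_{(7/2, -pi/5)} = sqrt(85)/2

E = 1, F = 0, G = u^2 + 9, so EG − F² = u^2 + 9. Taking the positive square root: √(EG − F²) = sqrt(u^2 + 9). At (u, v) = (7/2, -pi/5): sqrt(85)/2.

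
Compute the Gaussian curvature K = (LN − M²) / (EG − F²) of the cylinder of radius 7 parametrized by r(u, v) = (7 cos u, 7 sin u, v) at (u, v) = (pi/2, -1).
K = 0

Coefficients of the first fundamental form: E = 49, F = 0, G = 1.
Coefficients of the second fundamental form: L = -7, M = 0, N = 0.
Assemble K = (LN − M²)/(EG − F²) = 0. At (u, v) = (pi/2, -1): K = 0.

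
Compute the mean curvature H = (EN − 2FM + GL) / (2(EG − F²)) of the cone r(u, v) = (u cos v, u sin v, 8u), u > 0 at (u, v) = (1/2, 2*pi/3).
H = 8*sqrt(65)/65

With E = 65, F = 0, G = u^2, L = 0, M = 0, N = 8*sqrt(65)*u^2/(65*Abs(u)), assemble
  H = (EN − 2FM + GL) / (2(EG − F²)) = 4*sqrt(65)/(65*Abs(u)).
At (u, v) = (1/2, 2*pi/3): H = 8*sqrt(65)/65.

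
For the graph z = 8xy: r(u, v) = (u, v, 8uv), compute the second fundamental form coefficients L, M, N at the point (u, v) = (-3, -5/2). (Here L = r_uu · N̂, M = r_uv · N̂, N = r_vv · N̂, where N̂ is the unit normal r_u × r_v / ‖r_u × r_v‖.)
L = 0;  M = 8*sqrt(977)/977;  N = 0

Compute the unit normal N̂(u, v) = (-8*v/sqrt(64*u^2 + 64*v^2 + 1), -8*u/sqrt(64*u^2 + 64*v^2 + 1), 1/sqrt(64*u^2 + 64*v^2 + 1)), and the second partials r_uu, r_uv, r_vv. Take dot products:
  L(u, v) = r_uu · N̂ = 0,
  M(u, v) = r_uv · N̂ = 8/sqrt(64*u^2 + 64*v^2 + 1),
  N(u, v) = r_vv · N̂ = 0.
Evaluating at (u, v) = (-3, -5/2):
  L = 0, M = 8*sqrt(977)/977, N = 0.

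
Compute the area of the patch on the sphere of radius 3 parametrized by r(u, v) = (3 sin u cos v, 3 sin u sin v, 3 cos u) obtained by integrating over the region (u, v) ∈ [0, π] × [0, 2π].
Area = 36*pi

Area = ∫∫ √(EG − F²) du dv with √(EG − F²) = 9*Abs(sin(u)). Integrating over [0, π] × [0, 2π] gives 36*pi.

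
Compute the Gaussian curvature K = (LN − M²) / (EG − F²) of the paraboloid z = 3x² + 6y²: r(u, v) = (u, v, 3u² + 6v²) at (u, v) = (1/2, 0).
K = 18/25

Coefficients of the first fundamental form: E = 36*u^2 + 1, F = 72*u*v, G = 144*v^2 + 1.
Coefficients of the second fundamental form: L = 6/sqrt(36*u^2 + 144*v^2 + 1), M = 0, N = 12/sqrt(36*u^2 + 144*v^2 + 1).
Assemble K = (LN − M²)/(EG − F²) = 72/(1296*u^4 + 10368*u^2*v^2 + 72*u^2 + 20736*v^4 + 288*v^2 + 1). At (u, v) = (1/2, 0): K = 18/25.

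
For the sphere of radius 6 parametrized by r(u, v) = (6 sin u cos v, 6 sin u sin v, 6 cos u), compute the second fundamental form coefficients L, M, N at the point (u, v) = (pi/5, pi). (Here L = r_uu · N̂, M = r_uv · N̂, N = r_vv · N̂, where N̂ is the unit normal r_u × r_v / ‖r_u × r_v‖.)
L = -6;  M = 0;  N = -15/4 + 3*sqrt(5)/4

Compute the unit normal N̂(u, v) = (sin(u)^2*cos(v)/Abs(sin(u)), sin(u)^2*sin(v)/Abs(sin(u)), sin(2*u)/(2*Abs(sin(u)))), and the second partials r_uu, r_uv, r_vv. Take dot products:
  L(u, v) = r_uu · N̂ = -6*sin(u)/Abs(sin(u)),
  M(u, v) = r_uv · N̂ = 0,
  N(u, v) = r_vv · N̂ = -6*sin(u)^3/Abs(sin(u)).
Evaluating at (u, v) = (pi/5, pi):
  L = -6, M = 0, N = -15/4 + 3*sqrt(5)/4.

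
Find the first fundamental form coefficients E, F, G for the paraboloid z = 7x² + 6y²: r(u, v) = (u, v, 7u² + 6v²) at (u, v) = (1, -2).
E = 197;  F = -336;  G = 577

Partials: r_u = (1, 0, 14*u), r_v = (0, 1, 12*v). As functions of (u, v):
  E = r_u · r_u = 196*u^2 + 1,
  F = r_u · r_v = 168*u*v,
  G = r_v · r_v = 144*v^2 + 1.
Evaluating at (u, v) = (1, -2): E = 197, F = -336, G = 577.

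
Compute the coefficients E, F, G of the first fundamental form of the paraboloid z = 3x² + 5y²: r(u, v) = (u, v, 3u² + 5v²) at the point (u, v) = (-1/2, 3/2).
E = 10;  F = -45;  G = 226

Partials: r_u = (1, 0, 6*u), r_v = (0, 1, 10*v). As functions of (u, v):
  E = r_u · r_u = 36*u^2 + 1,
  F = r_u · r_v = 60*u*v,
  G = r_v · r_v = 100*v^2 + 1.
Evaluating at (u, v) = (-1/2, 3/2): E = 10, F = -45, G = 226.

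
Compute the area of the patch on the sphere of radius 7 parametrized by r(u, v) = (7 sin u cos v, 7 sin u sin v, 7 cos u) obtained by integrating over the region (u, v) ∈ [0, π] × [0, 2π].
Area = 196*pi

Area = ∫∫ √(EG − F²) du dv with √(EG − F²) = 49*Abs(sin(u)). Integrating over [0, π] × [0, 2π] gives 196*pi.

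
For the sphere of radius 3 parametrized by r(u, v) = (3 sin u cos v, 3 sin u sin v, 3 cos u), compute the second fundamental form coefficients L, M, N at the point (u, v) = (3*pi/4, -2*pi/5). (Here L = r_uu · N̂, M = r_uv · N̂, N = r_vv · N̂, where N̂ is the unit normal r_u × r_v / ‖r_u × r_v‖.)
L = -3;  M = 0;  N = -3/2

Compute the unit normal N̂(u, v) = (sin(u)^2*cos(v)/Abs(sin(u)), sin(u)^2*sin(v)/Abs(sin(u)), sin(2*u)/(2*Abs(sin(u)))), and the second partials r_uu, r_uv, r_vv. Take dot products:
  L(u, v) = r_uu · N̂ = -3*sin(u)/Abs(sin(u)),
  M(u, v) = r_uv · N̂ = 0,
  N(u, v) = r_vv · N̂ = -3*sin(u)^3/Abs(sin(u)).
Evaluating at (u, v) = (3*pi/4, -2*pi/5):
  L = -3, M = 0, N = -3/2.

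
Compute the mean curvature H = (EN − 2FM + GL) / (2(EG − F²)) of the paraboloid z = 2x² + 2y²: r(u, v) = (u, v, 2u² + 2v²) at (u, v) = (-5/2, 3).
H = 492*sqrt(5)/8575

With E = 16*u^2 + 1, F = 16*u*v, G = 16*v^2 + 1, L = 4/sqrt(16*u^2 + 16*v^2 + 1), M = 0, N = 4/sqrt(16*u^2 + 16*v^2 + 1), assemble
  H = (EN − 2FM + GL) / (2(EG − F²)) = 4*(8*u^2 + 8*v^2 + 1)/(16*u^2 + 16*v^2 + 1)^(3/2).
At (u, v) = (-5/2, 3): H = 492*sqrt(5)/8575.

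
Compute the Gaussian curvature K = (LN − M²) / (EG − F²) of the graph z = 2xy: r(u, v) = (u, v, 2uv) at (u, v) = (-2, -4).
K = -4/6561

Coefficients of the first fundamental form: E = 4*v^2 + 1, F = 4*u*v, G = 4*u^2 + 1.
Coefficients of the second fundamental form: L = 0, M = 2/sqrt(4*u^2 + 4*v^2 + 1), N = 0.
Assemble K = (LN − M²)/(EG − F²) = -4/(16*u^4 + 32*u^2*v^2 + 8*u^2 + 16*v^4 + 8*v^2 + 1). At (u, v) = (-2, -4): K = -4/6561.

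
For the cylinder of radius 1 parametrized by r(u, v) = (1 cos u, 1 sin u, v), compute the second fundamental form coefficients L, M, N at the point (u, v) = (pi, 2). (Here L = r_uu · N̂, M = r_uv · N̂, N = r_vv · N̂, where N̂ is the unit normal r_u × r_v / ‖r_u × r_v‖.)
L = -1;  M = 0;  N = 0

Compute the unit normal N̂(u, v) = (cos(u), sin(u), 0), and the second partials r_uu, r_uv, r_vv. Take dot products:
  L(u, v) = r_uu · N̂ = -1,
  M(u, v) = r_uv · N̂ = 0,
  N(u, v) = r_vv · N̂ = 0.
Evaluating at (u, v) = (pi, 2):
  L = -1, M = 0, N = 0.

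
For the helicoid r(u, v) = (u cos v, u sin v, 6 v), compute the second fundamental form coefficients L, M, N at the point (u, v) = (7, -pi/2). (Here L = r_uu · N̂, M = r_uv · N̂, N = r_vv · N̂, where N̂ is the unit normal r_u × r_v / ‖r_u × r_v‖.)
L = 0;  M = -6*sqrt(85)/85;  N = 0

Compute the unit normal N̂(u, v) = (6*sin(v)/sqrt(u^2 + 36), -6*cos(v)/sqrt(u^2 + 36), u/sqrt(u^2 + 36)), and the second partials r_uu, r_uv, r_vv. Take dot products:
  L(u, v) = r_uu · N̂ = 0,
  M(u, v) = r_uv · N̂ = -6/sqrt(u^2 + 36),
  N(u, v) = r_vv · N̂ = 0.
Evaluating at (u, v) = (7, -pi/2):
  L = 0, M = -6*sqrt(85)/85, N = 0.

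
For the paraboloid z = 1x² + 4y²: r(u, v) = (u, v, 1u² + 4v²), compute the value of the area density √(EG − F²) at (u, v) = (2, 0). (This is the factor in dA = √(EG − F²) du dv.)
√(EG − F²)|_{(2, 0)} = sqrt(17)

E = 4*u^2 + 1, F = 16*u*v, G = 64*v^2 + 1, so EG − F² = 4*u^2 + 64*v^2 + 1. Taking the positive square root: √(EG − F²) = sqrt(4*u^2 + 64*v^2 + 1). At (u, v) = (2, 0): sqrt(17).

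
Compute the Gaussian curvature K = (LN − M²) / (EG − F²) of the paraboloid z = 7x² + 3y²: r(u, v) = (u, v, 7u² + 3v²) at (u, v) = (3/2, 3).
K = 21/146689

Coefficients of the first fundamental form: E = 196*u^2 + 1, F = 84*u*v, G = 36*v^2 + 1.
Coefficients of the second fundamental form: L = 14/sqrt(196*u^2 + 36*v^2 + 1), M = 0, N = 6/sqrt(196*u^2 + 36*v^2 + 1).
Assemble K = (LN − M²)/(EG − F²) = 84/(38416*u^4 + 14112*u^2*v^2 + 392*u^2 + 1296*v^4 + 72*v^2 + 1). At (u, v) = (3/2, 3): K = 21/146689.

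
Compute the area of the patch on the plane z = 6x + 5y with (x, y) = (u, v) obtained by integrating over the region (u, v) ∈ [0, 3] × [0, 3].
Area = 9*sqrt(62)

Area = ∫∫ √(EG − F²) du dv with √(EG − F²) = sqrt(62). Integrating over [0, 3] × [0, 3] gives 9*sqrt(62).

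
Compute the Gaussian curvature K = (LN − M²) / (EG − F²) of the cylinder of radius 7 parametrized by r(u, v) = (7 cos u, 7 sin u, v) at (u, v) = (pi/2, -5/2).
K = 0

Coefficients of the first fundamental form: E = 49, F = 0, G = 1.
Coefficients of the second fundamental form: L = -7, M = 0, N = 0.
Assemble K = (LN − M²)/(EG − F²) = 0. At (u, v) = (pi/2, -5/2): K = 0.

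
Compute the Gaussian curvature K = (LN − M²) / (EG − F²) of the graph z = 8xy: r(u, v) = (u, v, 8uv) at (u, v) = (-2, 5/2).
K = -64/431649

Coefficients of the first fundamental form: E = 64*v^2 + 1, F = 64*u*v, G = 64*u^2 + 1.
Coefficients of the second fundamental form: L = 0, M = 8/sqrt(64*u^2 + 64*v^2 + 1), N = 0.
Assemble K = (LN − M²)/(EG − F²) = -64/(4096*u^4 + 8192*u^2*v^2 + 128*u^2 + 4096*v^4 + 128*v^2 + 1). At (u, v) = (-2, 5/2): K = -64/431649.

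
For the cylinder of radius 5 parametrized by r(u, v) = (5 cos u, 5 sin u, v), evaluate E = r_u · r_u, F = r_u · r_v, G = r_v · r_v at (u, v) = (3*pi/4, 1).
E = 25;  F = 0;  G = 1

Partials: r_u = (-5*sin(u), 5*cos(u), 0), r_v = (0, 0, 1). As functions of (u, v):
  E = r_u · r_u = 25,
  F = r_u · r_v = 0,
  G = r_v · r_v = 1.
Evaluating at (u, v) = (3*pi/4, 1): E = 25, F = 0, G = 1.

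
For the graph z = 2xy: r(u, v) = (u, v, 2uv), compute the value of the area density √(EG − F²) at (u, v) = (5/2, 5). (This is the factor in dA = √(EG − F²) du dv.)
√(EG − F²)|_{(5/2, 5)} = 3*sqrt(14)

E = 4*v^2 + 1, F = 4*u*v, G = 4*u^2 + 1, so EG − F² = 4*u^2 + 4*v^2 + 1. Taking the positive square root: √(EG − F²) = sqrt(4*u^2 + 4*v^2 + 1). At (u, v) = (5/2, 5): 3*sqrt(14).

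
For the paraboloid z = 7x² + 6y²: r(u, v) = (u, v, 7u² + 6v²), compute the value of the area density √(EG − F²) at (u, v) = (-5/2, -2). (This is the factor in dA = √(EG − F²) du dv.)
√(EG − F²)|_{(-5/2, -2)} = sqrt(1802)

E = 196*u^2 + 1, F = 168*u*v, G = 144*v^2 + 1, so EG − F² = 196*u^2 + 144*v^2 + 1. Taking the positive square root: √(EG − F²) = sqrt(196*u^2 + 144*v^2 + 1). At (u, v) = (-5/2, -2): sqrt(1802).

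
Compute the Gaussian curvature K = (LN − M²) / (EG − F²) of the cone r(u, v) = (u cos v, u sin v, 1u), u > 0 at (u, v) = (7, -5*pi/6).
K = 0

Coefficients of the first fundamental form: E = 2, F = 0, G = u^2.
Coefficients of the second fundamental form: L = 0, M = 0, N = sqrt(2)*u^2/(2*Abs(u)).
Assemble K = (LN − M²)/(EG − F²) = 0. At (u, v) = (7, -5*pi/6): K = 0.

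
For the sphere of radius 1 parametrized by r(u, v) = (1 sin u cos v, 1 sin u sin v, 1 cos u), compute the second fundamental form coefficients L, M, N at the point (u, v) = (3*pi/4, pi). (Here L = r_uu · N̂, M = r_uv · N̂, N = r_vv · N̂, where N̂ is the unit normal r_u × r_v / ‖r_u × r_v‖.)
L = -1;  M = 0;  N = -1/2

Compute the unit normal N̂(u, v) = (sin(u)^2*cos(v)/Abs(sin(u)), sin(u)^2*sin(v)/Abs(sin(u)), sin(2*u)/(2*Abs(sin(u)))), and the second partials r_uu, r_uv, r_vv. Take dot products:
  L(u, v) = r_uu · N̂ = -sin(u)/Abs(sin(u)),
  M(u, v) = r_uv · N̂ = 0,
  N(u, v) = r_vv · N̂ = -sin(u)^3/Abs(sin(u)).
Evaluating at (u, v) = (3*pi/4, pi):
  L = -1, M = 0, N = -1/2.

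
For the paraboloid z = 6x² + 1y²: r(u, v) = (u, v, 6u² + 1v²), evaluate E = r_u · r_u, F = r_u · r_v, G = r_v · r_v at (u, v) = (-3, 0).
E = 1297;  F = 0;  G = 1

Partials: r_u = (1, 0, 12*u), r_v = (0, 1, 2*v). As functions of (u, v):
  E = r_u · r_u = 144*u^2 + 1,
  F = r_u · r_v = 24*u*v,
  G = r_v · r_v = 4*v^2 + 1.
Evaluating at (u, v) = (-3, 0): E = 1297, F = 0, G = 1.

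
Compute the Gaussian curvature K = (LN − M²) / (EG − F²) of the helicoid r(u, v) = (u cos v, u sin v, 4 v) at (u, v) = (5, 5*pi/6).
K = -16/1681

Coefficients of the first fundamental form: E = 1, F = 0, G = u^2 + 16.
Coefficients of the second fundamental form: L = 0, M = -4/sqrt(u^2 + 16), N = 0.
Assemble K = (LN − M²)/(EG − F²) = -16/(u^2 + 16)^2. At (u, v) = (5, 5*pi/6): K = -16/1681.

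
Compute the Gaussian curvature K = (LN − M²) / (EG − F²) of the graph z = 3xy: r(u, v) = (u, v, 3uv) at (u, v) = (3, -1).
K = -9/8281

Coefficients of the first fundamental form: E = 9*v^2 + 1, F = 9*u*v, G = 9*u^2 + 1.
Coefficients of the second fundamental form: L = 0, M = 3/sqrt(9*u^2 + 9*v^2 + 1), N = 0.
Assemble K = (LN − M²)/(EG − F²) = -9/(81*u^4 + 162*u^2*v^2 + 18*u^2 + 81*v^4 + 18*v^2 + 1). At (u, v) = (3, -1): K = -9/8281.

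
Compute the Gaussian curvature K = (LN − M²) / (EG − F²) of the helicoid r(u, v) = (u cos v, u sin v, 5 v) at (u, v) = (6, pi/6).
K = -25/3721

Coefficients of the first fundamental form: E = 1, F = 0, G = u^2 + 25.
Coefficients of the second fundamental form: L = 0, M = -5/sqrt(u^2 + 25), N = 0.
Assemble K = (LN − M²)/(EG − F²) = -25/(u^2 + 25)^2. At (u, v) = (6, pi/6): K = -25/3721.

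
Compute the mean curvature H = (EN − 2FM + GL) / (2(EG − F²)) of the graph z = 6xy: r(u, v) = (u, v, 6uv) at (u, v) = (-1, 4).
H = 864*sqrt(613)/375769

With E = 36*v^2 + 1, F = 36*u*v, G = 36*u^2 + 1, L = 0, M = 6/sqrt(36*u^2 + 36*v^2 + 1), N = 0, assemble
  H = (EN − 2FM + GL) / (2(EG − F²)) = -216*u*v/(36*u^2 + 36*v^2 + 1)^(3/2).
At (u, v) = (-1, 4): H = 864*sqrt(613)/375769.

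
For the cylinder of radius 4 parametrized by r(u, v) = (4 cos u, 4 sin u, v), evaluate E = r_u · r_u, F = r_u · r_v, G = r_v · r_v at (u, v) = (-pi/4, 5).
E = 16;  F = 0;  G = 1

Partials: r_u = (-4*sin(u), 4*cos(u), 0), r_v = (0, 0, 1). As functions of (u, v):
  E = r_u · r_u = 16,
  F = r_u · r_v = 0,
  G = r_v · r_v = 1.
Evaluating at (u, v) = (-pi/4, 5): E = 16, F = 0, G = 1.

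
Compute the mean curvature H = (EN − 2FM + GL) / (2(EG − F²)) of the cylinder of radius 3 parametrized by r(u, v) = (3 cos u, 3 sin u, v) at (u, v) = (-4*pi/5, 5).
H = -1/6

With E = 9, F = 0, G = 1, L = -3, M = 0, N = 0, assemble
  H = (EN − 2FM + GL) / (2(EG − F²)) = -1/6.
At (u, v) = (-4*pi/5, 5): H = -1/6.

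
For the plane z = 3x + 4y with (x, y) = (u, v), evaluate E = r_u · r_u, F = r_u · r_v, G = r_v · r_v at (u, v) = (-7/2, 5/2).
E = 10;  F = 12;  G = 17

Partials: r_u = (1, 0, 3), r_v = (0, 1, 4). As functions of (u, v):
  E = r_u · r_u = 10,
  F = r_u · r_v = 12,
  G = r_v · r_v = 17.
Evaluating at (u, v) = (-7/2, 5/2): E = 10, F = 12, G = 17.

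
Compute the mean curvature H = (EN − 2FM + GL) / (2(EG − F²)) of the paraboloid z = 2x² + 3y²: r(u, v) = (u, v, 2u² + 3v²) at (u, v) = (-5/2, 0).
H = 305*sqrt(101)/10201

With E = 16*u^2 + 1, F = 24*u*v, G = 36*v^2 + 1, L = 4/sqrt(16*u^2 + 36*v^2 + 1), M = 0, N = 6/sqrt(16*u^2 + 36*v^2 + 1), assemble
  H = (EN − 2FM + GL) / (2(EG − F²)) = (48*u^2 + 72*v^2 + 5)/(16*u^2 + 36*v^2 + 1)^(3/2).
At (u, v) = (-5/2, 0): H = 305*sqrt(101)/10201.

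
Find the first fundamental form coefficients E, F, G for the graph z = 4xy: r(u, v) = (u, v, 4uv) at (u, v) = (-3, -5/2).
E = 101;  F = 120;  G = 145

Partials: r_u = (1, 0, 4*v), r_v = (0, 1, 4*u). As functions of (u, v):
  E = r_u · r_u = 16*v^2 + 1,
  F = r_u · r_v = 16*u*v,
  G = r_v · r_v = 16*u^2 + 1.
Evaluating at (u, v) = (-3, -5/2): E = 101, F = 120, G = 145.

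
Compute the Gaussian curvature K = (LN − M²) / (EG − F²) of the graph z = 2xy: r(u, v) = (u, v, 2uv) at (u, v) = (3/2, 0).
K = -1/25

Coefficients of the first fundamental form: E = 4*v^2 + 1, F = 4*u*v, G = 4*u^2 + 1.
Coefficients of the second fundamental form: L = 0, M = 2/sqrt(4*u^2 + 4*v^2 + 1), N = 0.
Assemble K = (LN − M²)/(EG − F²) = -4/(16*u^4 + 32*u^2*v^2 + 8*u^2 + 16*v^4 + 8*v^2 + 1). At (u, v) = (3/2, 0): K = -1/25.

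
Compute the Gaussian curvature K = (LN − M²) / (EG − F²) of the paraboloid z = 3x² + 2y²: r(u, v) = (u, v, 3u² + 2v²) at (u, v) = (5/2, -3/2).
K = 6/17161

Coefficients of the first fundamental form: E = 36*u^2 + 1, F = 24*u*v, G = 16*v^2 + 1.
Coefficients of the second fundamental form: L = 6/sqrt(36*u^2 + 16*v^2 + 1), M = 0, N = 4/sqrt(36*u^2 + 16*v^2 + 1).
Assemble K = (LN − M²)/(EG − F²) = 24/(1296*u^4 + 1152*u^2*v^2 + 72*u^2 + 256*v^4 + 32*v^2 + 1). At (u, v) = (5/2, -3/2): K = 6/17161.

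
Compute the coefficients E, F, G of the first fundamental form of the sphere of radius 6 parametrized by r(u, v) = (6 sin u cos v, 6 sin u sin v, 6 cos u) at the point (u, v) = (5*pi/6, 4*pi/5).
E = 36;  F = 0;  G = 9

Partials: r_u = (6*cos(u)*cos(v), 6*sin(v)*cos(u), -6*sin(u)), r_v = (-6*sin(u)*sin(v), 6*sin(u)*cos(v), 0). As functions of (u, v):
  E = r_u · r_u = 36,
  F = r_u · r_v = 0,
  G = r_v · r_v = 36*sin(u)^2.
Evaluating at (u, v) = (5*pi/6, 4*pi/5): E = 36, F = 0, G = 9.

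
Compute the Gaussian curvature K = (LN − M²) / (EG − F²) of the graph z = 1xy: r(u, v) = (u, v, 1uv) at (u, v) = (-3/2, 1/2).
K = -4/49

Coefficients of the first fundamental form: E = v^2 + 1, F = u*v, G = u^2 + 1.
Coefficients of the second fundamental form: L = 0, M = 1/sqrt(u^2 + v^2 + 1), N = 0.
Assemble K = (LN − M²)/(EG − F²) = 1/((u^2*v^2 - (u^2 + 1)*(v^2 + 1))*(u^2 + v^2 + 1)). At (u, v) = (-3/2, 1/2): K = -4/49.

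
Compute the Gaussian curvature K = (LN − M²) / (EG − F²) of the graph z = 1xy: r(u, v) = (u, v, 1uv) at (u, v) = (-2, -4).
K = -1/441

Coefficients of the first fundamental form: E = v^2 + 1, F = u*v, G = u^2 + 1.
Coefficients of the second fundamental form: L = 0, M = 1/sqrt(u^2 + v^2 + 1), N = 0.
Assemble K = (LN − M²)/(EG − F²) = 1/((u^2*v^2 - (u^2 + 1)*(v^2 + 1))*(u^2 + v^2 + 1)). At (u, v) = (-2, -4): K = -1/441.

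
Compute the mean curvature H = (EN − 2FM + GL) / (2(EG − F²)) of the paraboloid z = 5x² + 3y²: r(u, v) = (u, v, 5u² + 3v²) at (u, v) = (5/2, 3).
H = 3503*sqrt(38)/180500

With E = 100*u^2 + 1, F = 60*u*v, G = 36*v^2 + 1, L = 10/sqrt(100*u^2 + 36*v^2 + 1), M = 0, N = 6/sqrt(100*u^2 + 36*v^2 + 1), assemble
  H = (EN − 2FM + GL) / (2(EG − F²)) = 4*(75*u^2 + 45*v^2 + 2)/(100*u^2 + 36*v^2 + 1)^(3/2).
At (u, v) = (5/2, 3): H = 3503*sqrt(38)/180500.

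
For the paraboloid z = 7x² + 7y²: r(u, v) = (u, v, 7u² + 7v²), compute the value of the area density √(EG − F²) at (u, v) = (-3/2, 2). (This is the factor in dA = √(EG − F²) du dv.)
√(EG − F²)|_{(-3/2, 2)} = sqrt(1226)

E = 196*u^2 + 1, F = 196*u*v, G = 196*v^2 + 1, so EG − F² = 196*u^2 + 196*v^2 + 1. Taking the positive square root: √(EG − F²) = sqrt(196*u^2 + 196*v^2 + 1). At (u, v) = (-3/2, 2): sqrt(1226).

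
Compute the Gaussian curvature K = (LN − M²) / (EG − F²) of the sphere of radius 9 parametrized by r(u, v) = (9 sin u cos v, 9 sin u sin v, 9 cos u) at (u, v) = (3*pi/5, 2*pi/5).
K = 1/81

Coefficients of the first fundamental form: E = 81, F = 0, G = 81*sin(u)^2.
Coefficients of the second fundamental form: L = -9*sin(u)/Abs(sin(u)), M = 0, N = -9*sin(u)^3/Abs(sin(u)).
Assemble K = (LN − M²)/(EG − F²) = 1/81. At (u, v) = (3*pi/5, 2*pi/5): K = 1/81.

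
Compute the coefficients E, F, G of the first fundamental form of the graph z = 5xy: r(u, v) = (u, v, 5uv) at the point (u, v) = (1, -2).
E = 101;  F = -50;  G = 26

Partials: r_u = (1, 0, 5*v), r_v = (0, 1, 5*u). As functions of (u, v):
  E = r_u · r_u = 25*v^2 + 1,
  F = r_u · r_v = 25*u*v,
  G = r_v · r_v = 25*u^2 + 1.
Evaluating at (u, v) = (1, -2): E = 101, F = -50, G = 26.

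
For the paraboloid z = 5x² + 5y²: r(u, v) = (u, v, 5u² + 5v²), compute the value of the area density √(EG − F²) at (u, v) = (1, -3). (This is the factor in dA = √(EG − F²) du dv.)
√(EG − F²)|_{(1, -3)} = sqrt(1001)

E = 100*u^2 + 1, F = 100*u*v, G = 100*v^2 + 1, so EG − F² = 100*u^2 + 100*v^2 + 1. Taking the positive square root: √(EG − F²) = sqrt(100*u^2 + 100*v^2 + 1). At (u, v) = (1, -3): sqrt(1001).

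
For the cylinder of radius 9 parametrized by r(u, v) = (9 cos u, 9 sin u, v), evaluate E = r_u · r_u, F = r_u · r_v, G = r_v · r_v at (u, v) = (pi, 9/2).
E = 81;  F = 0;  G = 1

Partials: r_u = (-9*sin(u), 9*cos(u), 0), r_v = (0, 0, 1). As functions of (u, v):
  E = r_u · r_u = 81,
  F = r_u · r_v = 0,
  G = r_v · r_v = 1.
Evaluating at (u, v) = (pi, 9/2): E = 81, F = 0, G = 1.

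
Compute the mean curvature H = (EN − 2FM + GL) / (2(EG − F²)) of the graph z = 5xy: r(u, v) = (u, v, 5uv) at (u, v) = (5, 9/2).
H = -22500*sqrt(4529)/20511841

With E = 25*v^2 + 1, F = 25*u*v, G = 25*u^2 + 1, L = 0, M = 5/sqrt(25*u^2 + 25*v^2 + 1), N = 0, assemble
  H = (EN − 2FM + GL) / (2(EG − F²)) = -125*u*v/(25*u^2 + 25*v^2 + 1)^(3/2).
At (u, v) = (5, 9/2): H = -22500*sqrt(4529)/20511841.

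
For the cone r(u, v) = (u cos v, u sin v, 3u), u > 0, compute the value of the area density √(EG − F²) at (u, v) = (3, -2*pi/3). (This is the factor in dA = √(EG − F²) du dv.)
√(EG − F²)|_{(3, -2*pi/3)} = 3*sqrt(10)

E = 10, F = 0, G = u^2, so EG − F² = 10*u^2. Taking the positive square root: √(EG − F²) = sqrt(10)*Abs(u). At (u, v) = (3, -2*pi/3): 3*sqrt(10).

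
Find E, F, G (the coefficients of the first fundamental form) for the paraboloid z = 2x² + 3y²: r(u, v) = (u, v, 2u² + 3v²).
E = 16*u^2 + 1;  F = 24*u*v;  G = 36*v^2 + 1

Compute partials: r_u = (1, 0, 4*u), r_v = (0, 1, 6*v). Then
  E = r_u · r_u = 16*u^2 + 1,
  F = r_u · r_v = 24*u*v,
  G = r_v · r_v = 36*v^2 + 1.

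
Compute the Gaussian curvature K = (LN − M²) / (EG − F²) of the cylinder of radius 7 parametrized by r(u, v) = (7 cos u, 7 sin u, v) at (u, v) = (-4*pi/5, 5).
K = 0

Coefficients of the first fundamental form: E = 49, F = 0, G = 1.
Coefficients of the second fundamental form: L = -7, M = 0, N = 0.
Assemble K = (LN − M²)/(EG − F²) = 0. At (u, v) = (-4*pi/5, 5): K = 0.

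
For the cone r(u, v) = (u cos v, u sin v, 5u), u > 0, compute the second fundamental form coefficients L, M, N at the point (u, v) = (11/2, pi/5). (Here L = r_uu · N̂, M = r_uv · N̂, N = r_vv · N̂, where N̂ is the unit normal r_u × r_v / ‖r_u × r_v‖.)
L = 0;  M = 0;  N = 55*sqrt(26)/52

Compute the unit normal N̂(u, v) = (-5*sqrt(26)*u*cos(v)/(26*Abs(u)), -5*sqrt(26)*u*sin(v)/(26*Abs(u)), sqrt(26)*u/(26*Abs(u))), and the second partials r_uu, r_uv, r_vv. Take dot products:
  L(u, v) = r_uu · N̂ = 0,
  M(u, v) = r_uv · N̂ = 0,
  N(u, v) = r_vv · N̂ = 5*sqrt(26)*u^2/(26*Abs(u)).
Evaluating at (u, v) = (11/2, pi/5):
  L = 0, M = 0, N = 55*sqrt(26)/52.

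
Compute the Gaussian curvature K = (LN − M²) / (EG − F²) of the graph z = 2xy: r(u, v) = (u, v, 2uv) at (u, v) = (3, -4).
K = -4/10201

Coefficients of the first fundamental form: E = 4*v^2 + 1, F = 4*u*v, G = 4*u^2 + 1.
Coefficients of the second fundamental form: L = 0, M = 2/sqrt(4*u^2 + 4*v^2 + 1), N = 0.
Assemble K = (LN − M²)/(EG − F²) = -4/(16*u^4 + 32*u^2*v^2 + 8*u^2 + 16*v^4 + 8*v^2 + 1). At (u, v) = (3, -4): K = -4/10201.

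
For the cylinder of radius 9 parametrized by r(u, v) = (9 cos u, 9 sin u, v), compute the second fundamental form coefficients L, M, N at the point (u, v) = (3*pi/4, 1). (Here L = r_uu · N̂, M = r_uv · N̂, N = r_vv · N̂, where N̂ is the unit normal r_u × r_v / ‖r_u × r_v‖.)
L = -9;  M = 0;  N = 0

Compute the unit normal N̂(u, v) = (cos(u), sin(u), 0), and the second partials r_uu, r_uv, r_vv. Take dot products:
  L(u, v) = r_uu · N̂ = -9,
  M(u, v) = r_uv · N̂ = 0,
  N(u, v) = r_vv · N̂ = 0.
Evaluating at (u, v) = (3*pi/4, 1):
  L = -9, M = 0, N = 0.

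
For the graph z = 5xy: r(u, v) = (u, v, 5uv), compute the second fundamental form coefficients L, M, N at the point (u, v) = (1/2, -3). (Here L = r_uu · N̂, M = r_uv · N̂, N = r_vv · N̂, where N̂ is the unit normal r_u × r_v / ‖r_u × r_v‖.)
L = 0;  M = 10*sqrt(929)/929;  N = 0

Compute the unit normal N̂(u, v) = (-5*v/sqrt(25*u^2 + 25*v^2 + 1), -5*u/sqrt(25*u^2 + 25*v^2 + 1), 1/sqrt(25*u^2 + 25*v^2 + 1)), and the second partials r_uu, r_uv, r_vv. Take dot products:
  L(u, v) = r_uu · N̂ = 0,
  M(u, v) = r_uv · N̂ = 5/sqrt(25*u^2 + 25*v^2 + 1),
  N(u, v) = r_vv · N̂ = 0.
Evaluating at (u, v) = (1/2, -3):
  L = 0, M = 10*sqrt(929)/929, N = 0.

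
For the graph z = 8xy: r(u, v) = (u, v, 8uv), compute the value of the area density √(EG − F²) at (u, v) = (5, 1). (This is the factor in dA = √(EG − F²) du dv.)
√(EG − F²)|_{(5, 1)} = 3*sqrt(185)

E = 64*v^2 + 1, F = 64*u*v, G = 64*u^2 + 1, so EG − F² = 64*u^2 + 64*v^2 + 1. Taking the positive square root: √(EG − F²) = sqrt(64*u^2 + 64*v^2 + 1). At (u, v) = (5, 1): 3*sqrt(185).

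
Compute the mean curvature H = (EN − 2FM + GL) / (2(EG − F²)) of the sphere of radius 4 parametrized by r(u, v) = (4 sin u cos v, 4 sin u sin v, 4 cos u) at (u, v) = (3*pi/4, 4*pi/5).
H = -1/4

With E = 16, F = 0, G = 16*sin(u)^2, L = -4*sin(u)/Abs(sin(u)), M = 0, N = -4*sin(u)^3/Abs(sin(u)), assemble
  H = (EN − 2FM + GL) / (2(EG − F²)) = -sin(u)/(4*Abs(sin(u))).
At (u, v) = (3*pi/4, 4*pi/5): H = -1/4.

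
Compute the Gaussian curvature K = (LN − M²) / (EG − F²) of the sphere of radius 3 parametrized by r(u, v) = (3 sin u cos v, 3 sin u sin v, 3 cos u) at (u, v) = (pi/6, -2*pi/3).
K = 1/9

Coefficients of the first fundamental form: E = 9, F = 0, G = 9*sin(u)^2.
Coefficients of the second fundamental form: L = -3*sin(u)/Abs(sin(u)), M = 0, N = -3*sin(u)^3/Abs(sin(u)).
Assemble K = (LN − M²)/(EG − F²) = 1/9. At (u, v) = (pi/6, -2*pi/3): K = 1/9.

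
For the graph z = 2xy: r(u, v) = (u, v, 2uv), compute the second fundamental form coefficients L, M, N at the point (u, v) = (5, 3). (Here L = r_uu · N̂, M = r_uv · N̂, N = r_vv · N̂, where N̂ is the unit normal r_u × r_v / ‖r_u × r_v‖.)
L = 0;  M = 2*sqrt(137)/137;  N = 0

Compute the unit normal N̂(u, v) = (-2*v/sqrt(4*u^2 + 4*v^2 + 1), -2*u/sqrt(4*u^2 + 4*v^2 + 1), 1/sqrt(4*u^2 + 4*v^2 + 1)), and the second partials r_uu, r_uv, r_vv. Take dot products:
  L(u, v) = r_uu · N̂ = 0,
  M(u, v) = r_uv · N̂ = 2/sqrt(4*u^2 + 4*v^2 + 1),
  N(u, v) = r_vv · N̂ = 0.
Evaluating at (u, v) = (5, 3):
  L = 0, M = 2*sqrt(137)/137, N = 0.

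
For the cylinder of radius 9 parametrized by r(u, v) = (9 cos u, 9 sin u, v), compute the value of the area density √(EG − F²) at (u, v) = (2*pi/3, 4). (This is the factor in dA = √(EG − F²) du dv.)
√(EG − F²)|_{(2*pi/3, 4)} = 9

E = 81, F = 0, G = 1, so EG − F² = 81. Taking the positive square root: √(EG − F²) = 9. At (u, v) = (2*pi/3, 4): 9.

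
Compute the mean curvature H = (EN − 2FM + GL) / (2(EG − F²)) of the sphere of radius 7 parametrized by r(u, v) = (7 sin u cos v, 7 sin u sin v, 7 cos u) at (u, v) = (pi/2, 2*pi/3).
H = -1/7

With E = 49, F = 0, G = 49*sin(u)^2, L = -7*sin(u)/Abs(sin(u)), M = 0, N = -7*sin(u)^3/Abs(sin(u)), assemble
  H = (EN − 2FM + GL) / (2(EG − F²)) = -sin(u)/(7*Abs(sin(u))).
At (u, v) = (pi/2, 2*pi/3): H = -1/7.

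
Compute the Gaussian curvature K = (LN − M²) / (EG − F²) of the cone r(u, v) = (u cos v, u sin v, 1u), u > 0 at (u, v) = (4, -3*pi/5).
K = 0

Coefficients of the first fundamental form: E = 2, F = 0, G = u^2.
Coefficients of the second fundamental form: L = 0, M = 0, N = sqrt(2)*u^2/(2*Abs(u)).
Assemble K = (LN − M²)/(EG − F²) = 0. At (u, v) = (4, -3*pi/5): K = 0.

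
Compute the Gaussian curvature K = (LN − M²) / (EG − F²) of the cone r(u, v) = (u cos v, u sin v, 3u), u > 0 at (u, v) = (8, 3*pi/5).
K = 0

Coefficients of the first fundamental form: E = 10, F = 0, G = u^2.
Coefficients of the second fundamental form: L = 0, M = 0, N = 3*sqrt(10)*u^2/(10*Abs(u)).
Assemble K = (LN − M²)/(EG − F²) = 0. At (u, v) = (8, 3*pi/5): K = 0.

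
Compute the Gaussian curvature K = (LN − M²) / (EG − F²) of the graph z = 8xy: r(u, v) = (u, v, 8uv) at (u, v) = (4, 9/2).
K = -64/5387041

Coefficients of the first fundamental form: E = 64*v^2 + 1, F = 64*u*v, G = 64*u^2 + 1.
Coefficients of the second fundamental form: L = 0, M = 8/sqrt(64*u^2 + 64*v^2 + 1), N = 0.
Assemble K = (LN − M²)/(EG − F²) = -64/(4096*u^4 + 8192*u^2*v^2 + 128*u^2 + 4096*v^4 + 128*v^2 + 1). At (u, v) = (4, 9/2): K = -64/5387041.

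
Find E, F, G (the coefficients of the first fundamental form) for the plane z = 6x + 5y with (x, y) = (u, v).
E = 37;  F = 30;  G = 26

Compute partials: r_u = (1, 0, 6), r_v = (0, 1, 5). Then
  E = r_u · r_u = 37,
  F = r_u · r_v = 30,
  G = r_v · r_v = 26.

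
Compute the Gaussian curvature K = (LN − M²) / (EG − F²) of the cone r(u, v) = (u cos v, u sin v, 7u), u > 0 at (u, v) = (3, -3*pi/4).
K = 0

Coefficients of the first fundamental form: E = 50, F = 0, G = u^2.
Coefficients of the second fundamental form: L = 0, M = 0, N = 7*sqrt(2)*u^2/(10*Abs(u)).
Assemble K = (LN − M²)/(EG − F²) = 0. At (u, v) = (3, -3*pi/4): K = 0.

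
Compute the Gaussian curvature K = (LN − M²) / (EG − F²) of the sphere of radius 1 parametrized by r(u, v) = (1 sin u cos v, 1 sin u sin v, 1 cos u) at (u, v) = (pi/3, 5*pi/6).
K = 1

Coefficients of the first fundamental form: E = 1, F = 0, G = sin(u)^2.
Coefficients of the second fundamental form: L = -sin(u)/Abs(sin(u)), M = 0, N = -sin(u)^3/Abs(sin(u)).
Assemble K = (LN − M²)/(EG − F²) = 1. At (u, v) = (pi/3, 5*pi/6): K = 1.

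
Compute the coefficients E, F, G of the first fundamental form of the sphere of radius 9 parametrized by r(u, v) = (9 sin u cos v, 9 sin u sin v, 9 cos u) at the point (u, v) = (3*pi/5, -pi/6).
E = 81;  F = 0;  G = 81*sqrt(5)/8 + 405/8

Partials: r_u = (9*cos(u)*cos(v), 9*sin(v)*cos(u), -9*sin(u)), r_v = (-9*sin(u)*sin(v), 9*sin(u)*cos(v), 0). As functions of (u, v):
  E = r_u · r_u = 81,
  F = r_u · r_v = 0,
  G = r_v · r_v = 81*sin(u)^2.
Evaluating at (u, v) = (3*pi/5, -pi/6): E = 81, F = 0, G = 81*sqrt(5)/8 + 405/8.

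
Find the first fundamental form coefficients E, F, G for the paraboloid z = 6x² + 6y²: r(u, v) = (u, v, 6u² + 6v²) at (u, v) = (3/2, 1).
E = 325;  F = 216;  G = 145

Partials: r_u = (1, 0, 12*u), r_v = (0, 1, 12*v). As functions of (u, v):
  E = r_u · r_u = 144*u^2 + 1,
  F = r_u · r_v = 144*u*v,
  G = r_v · r_v = 144*v^2 + 1.
Evaluating at (u, v) = (3/2, 1): E = 325, F = 216, G = 145.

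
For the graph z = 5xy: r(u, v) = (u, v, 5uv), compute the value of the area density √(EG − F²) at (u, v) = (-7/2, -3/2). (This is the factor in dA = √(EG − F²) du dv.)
√(EG − F²)|_{(-7/2, -3/2)} = sqrt(1454)/2

E = 25*v^2 + 1, F = 25*u*v, G = 25*u^2 + 1, so EG − F² = 25*u^2 + 25*v^2 + 1. Taking the positive square root: √(EG − F²) = sqrt(25*u^2 + 25*v^2 + 1). At (u, v) = (-7/2, -3/2): sqrt(1454)/2.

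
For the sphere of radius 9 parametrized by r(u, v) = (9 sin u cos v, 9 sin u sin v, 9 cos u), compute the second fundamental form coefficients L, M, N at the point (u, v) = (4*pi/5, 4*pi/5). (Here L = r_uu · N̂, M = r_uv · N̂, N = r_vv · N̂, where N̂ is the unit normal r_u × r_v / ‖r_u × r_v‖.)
L = -9;  M = 0;  N = -45/8 + 9*sqrt(5)/8

Compute the unit normal N̂(u, v) = (sin(u)^2*cos(v)/Abs(sin(u)), sin(u)^2*sin(v)/Abs(sin(u)), sin(2*u)/(2*Abs(sin(u)))), and the second partials r_uu, r_uv, r_vv. Take dot products:
  L(u, v) = r_uu · N̂ = -9*sin(u)/Abs(sin(u)),
  M(u, v) = r_uv · N̂ = 0,
  N(u, v) = r_vv · N̂ = -9*sin(u)^3/Abs(sin(u)).
Evaluating at (u, v) = (4*pi/5, 4*pi/5):
  L = -9, M = 0, N = -45/8 + 9*sqrt(5)/8.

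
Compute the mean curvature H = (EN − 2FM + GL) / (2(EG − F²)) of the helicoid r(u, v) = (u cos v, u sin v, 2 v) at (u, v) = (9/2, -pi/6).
H = 0

With E = 1, F = 0, G = u^2 + 4, L = 0, M = -2/sqrt(u^2 + 4), N = 0, assemble
  H = (EN − 2FM + GL) / (2(EG − F²)) = 0.
At (u, v) = (9/2, -pi/6): H = 0.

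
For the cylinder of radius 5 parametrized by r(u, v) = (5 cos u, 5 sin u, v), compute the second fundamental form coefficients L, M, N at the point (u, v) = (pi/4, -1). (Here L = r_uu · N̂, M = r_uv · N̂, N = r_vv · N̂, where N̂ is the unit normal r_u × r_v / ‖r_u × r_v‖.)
L = -5;  M = 0;  N = 0

Compute the unit normal N̂(u, v) = (cos(u), sin(u), 0), and the second partials r_uu, r_uv, r_vv. Take dot products:
  L(u, v) = r_uu · N̂ = -5,
  M(u, v) = r_uv · N̂ = 0,
  N(u, v) = r_vv · N̂ = 0.
Evaluating at (u, v) = (pi/4, -1):
  L = -5, M = 0, N = 0.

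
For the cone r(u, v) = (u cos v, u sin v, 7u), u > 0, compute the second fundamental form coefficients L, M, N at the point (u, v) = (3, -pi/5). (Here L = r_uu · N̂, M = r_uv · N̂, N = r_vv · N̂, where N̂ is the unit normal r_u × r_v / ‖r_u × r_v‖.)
L = 0;  M = 0;  N = 21*sqrt(2)/10

Compute the unit normal N̂(u, v) = (-7*sqrt(2)*u*cos(v)/(10*Abs(u)), -7*sqrt(2)*u*sin(v)/(10*Abs(u)), sqrt(2)*u/(10*Abs(u))), and the second partials r_uu, r_uv, r_vv. Take dot products:
  L(u, v) = r_uu · N̂ = 0,
  M(u, v) = r_uv · N̂ = 0,
  N(u, v) = r_vv · N̂ = 7*sqrt(2)*u^2/(10*Abs(u)).
Evaluating at (u, v) = (3, -pi/5):
  L = 0, M = 0, N = 21*sqrt(2)/10.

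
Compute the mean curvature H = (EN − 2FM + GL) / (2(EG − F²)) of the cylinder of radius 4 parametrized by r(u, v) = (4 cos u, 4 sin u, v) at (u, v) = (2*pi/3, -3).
H = -1/8

With E = 16, F = 0, G = 1, L = -4, M = 0, N = 0, assemble
  H = (EN − 2FM + GL) / (2(EG − F²)) = -1/8.
At (u, v) = (2*pi/3, -3): H = -1/8.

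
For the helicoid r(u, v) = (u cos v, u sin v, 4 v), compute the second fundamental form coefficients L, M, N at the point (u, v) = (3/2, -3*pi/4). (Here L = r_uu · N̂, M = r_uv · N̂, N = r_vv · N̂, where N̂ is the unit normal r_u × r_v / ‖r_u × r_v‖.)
L = 0;  M = -8*sqrt(73)/73;  N = 0

Compute the unit normal N̂(u, v) = (4*sin(v)/sqrt(u^2 + 16), -4*cos(v)/sqrt(u^2 + 16), u/sqrt(u^2 + 16)), and the second partials r_uu, r_uv, r_vv. Take dot products:
  L(u, v) = r_uu · N̂ = 0,
  M(u, v) = r_uv · N̂ = -4/sqrt(u^2 + 16),
  N(u, v) = r_vv · N̂ = 0.
Evaluating at (u, v) = (3/2, -3*pi/4):
  L = 0, M = -8*sqrt(73)/73, N = 0.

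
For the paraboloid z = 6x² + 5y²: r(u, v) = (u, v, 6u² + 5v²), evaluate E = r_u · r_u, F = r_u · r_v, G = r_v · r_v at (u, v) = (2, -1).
E = 577;  F = -240;  G = 101

Partials: r_u = (1, 0, 12*u), r_v = (0, 1, 10*v). As functions of (u, v):
  E = r_u · r_u = 144*u^2 + 1,
  F = r_u · r_v = 120*u*v,
  G = r_v · r_v = 100*v^2 + 1.
Evaluating at (u, v) = (2, -1): E = 577, F = -240, G = 101.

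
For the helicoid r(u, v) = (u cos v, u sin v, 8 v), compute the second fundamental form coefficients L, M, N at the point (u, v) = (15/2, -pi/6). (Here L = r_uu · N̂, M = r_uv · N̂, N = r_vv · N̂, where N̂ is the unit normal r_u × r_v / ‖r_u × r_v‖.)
L = 0;  M = -16*sqrt(481)/481;  N = 0

Compute the unit normal N̂(u, v) = (8*sin(v)/sqrt(u^2 + 64), -8*cos(v)/sqrt(u^2 + 64), u/sqrt(u^2 + 64)), and the second partials r_uu, r_uv, r_vv. Take dot products:
  L(u, v) = r_uu · N̂ = 0,
  M(u, v) = r_uv · N̂ = -8/sqrt(u^2 + 64),
  N(u, v) = r_vv · N̂ = 0.
Evaluating at (u, v) = (15/2, -pi/6):
  L = 0, M = -16*sqrt(481)/481, N = 0.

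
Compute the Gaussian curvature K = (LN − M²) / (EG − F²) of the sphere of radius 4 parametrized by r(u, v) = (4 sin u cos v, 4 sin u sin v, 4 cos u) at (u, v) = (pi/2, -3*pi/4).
K = 1/16

Coefficients of the first fundamental form: E = 16, F = 0, G = 16*sin(u)^2.
Coefficients of the second fundamental form: L = -4*sin(u)/Abs(sin(u)), M = 0, N = -4*sin(u)^3/Abs(sin(u)).
Assemble K = (LN − M²)/(EG − F²) = 1/16. At (u, v) = (pi/2, -3*pi/4): K = 1/16.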